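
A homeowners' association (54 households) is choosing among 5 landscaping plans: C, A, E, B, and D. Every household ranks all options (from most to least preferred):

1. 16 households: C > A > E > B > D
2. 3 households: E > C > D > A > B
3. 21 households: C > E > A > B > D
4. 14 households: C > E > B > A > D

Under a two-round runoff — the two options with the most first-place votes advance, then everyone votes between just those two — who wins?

C

Round 1 first-place votes: C 51, A 0, E 3, B 0, D 0.
C and E advance.
Runoff: C is preferred to E by 51 voters; E by 3.
C wins the runoff.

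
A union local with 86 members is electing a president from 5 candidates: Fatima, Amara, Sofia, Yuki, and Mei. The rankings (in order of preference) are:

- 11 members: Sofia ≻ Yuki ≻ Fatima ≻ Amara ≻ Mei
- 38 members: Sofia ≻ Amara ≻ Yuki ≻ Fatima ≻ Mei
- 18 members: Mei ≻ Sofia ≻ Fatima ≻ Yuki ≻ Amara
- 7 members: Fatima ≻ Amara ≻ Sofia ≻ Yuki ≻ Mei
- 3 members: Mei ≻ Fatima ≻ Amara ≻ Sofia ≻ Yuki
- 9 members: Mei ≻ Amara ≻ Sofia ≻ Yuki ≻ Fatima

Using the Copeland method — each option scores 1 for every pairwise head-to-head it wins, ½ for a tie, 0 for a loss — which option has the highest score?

Sofia

Fatima: beats Mei; loses to Amara, Sofia, and Yuki → score 1.
Amara: beats Fatima, Yuki, and Mei; loses to Sofia → score 3.
Sofia: beats Fatima, Amara, Yuki, and Mei → score 4.
Yuki: beats Fatima and Mei; loses to Amara and Sofia → score 2.
Mei: loses to Fatima, Amara, Sofia, and Yuki → score 0.
Sofia has the best pairwise record.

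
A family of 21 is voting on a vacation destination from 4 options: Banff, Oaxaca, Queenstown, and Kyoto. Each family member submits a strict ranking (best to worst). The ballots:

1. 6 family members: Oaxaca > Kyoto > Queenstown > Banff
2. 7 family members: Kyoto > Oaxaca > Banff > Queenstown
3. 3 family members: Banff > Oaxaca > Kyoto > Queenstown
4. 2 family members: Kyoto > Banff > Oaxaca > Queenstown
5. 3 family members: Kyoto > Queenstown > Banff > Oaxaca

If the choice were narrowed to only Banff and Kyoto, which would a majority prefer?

Kyoto

Voters preferring Banff to Kyoto: 3; preferring Kyoto to Banff: 18.
Kyoto wins the head-to-head.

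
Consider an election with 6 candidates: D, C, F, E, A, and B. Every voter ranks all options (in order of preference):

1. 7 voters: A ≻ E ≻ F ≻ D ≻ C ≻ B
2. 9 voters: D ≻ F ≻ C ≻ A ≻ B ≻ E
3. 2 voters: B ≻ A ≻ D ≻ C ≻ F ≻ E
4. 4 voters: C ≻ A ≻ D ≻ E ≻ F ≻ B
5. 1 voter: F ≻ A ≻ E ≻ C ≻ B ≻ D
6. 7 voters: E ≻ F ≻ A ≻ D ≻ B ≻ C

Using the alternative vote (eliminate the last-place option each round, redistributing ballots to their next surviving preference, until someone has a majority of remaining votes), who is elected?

Round 1: D 9, C 4, F 1, E 7, A 7, B 2. Eliminate F.
Round 2: D 9, C 4, E 7, A 8, B 2. Eliminate B.
Round 3: D 9, C 4, E 7, A 10. Eliminate C.
Round 4: D 9, E 7, A 14. Eliminate E.
Round 5: D 9, A 21. A has a majority.

A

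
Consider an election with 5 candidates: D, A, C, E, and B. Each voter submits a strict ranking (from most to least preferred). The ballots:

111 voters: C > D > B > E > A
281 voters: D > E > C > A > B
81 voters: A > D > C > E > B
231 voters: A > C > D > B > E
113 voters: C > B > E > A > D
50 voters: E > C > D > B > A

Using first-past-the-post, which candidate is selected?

First-place votes: D 281, A 312, C 224, E 50, B 0.
A has the most first-place votes.

A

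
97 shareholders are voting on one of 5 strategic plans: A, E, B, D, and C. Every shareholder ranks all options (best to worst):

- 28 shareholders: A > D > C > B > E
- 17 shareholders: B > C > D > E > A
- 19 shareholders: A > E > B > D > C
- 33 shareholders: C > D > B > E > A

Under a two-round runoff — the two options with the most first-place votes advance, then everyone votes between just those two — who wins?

C

Round 1 first-place votes: A 47, E 0, B 17, D 0, C 33.
A and C advance.
Runoff: A is preferred to C by 47 voters; C by 50.
C wins the runoff.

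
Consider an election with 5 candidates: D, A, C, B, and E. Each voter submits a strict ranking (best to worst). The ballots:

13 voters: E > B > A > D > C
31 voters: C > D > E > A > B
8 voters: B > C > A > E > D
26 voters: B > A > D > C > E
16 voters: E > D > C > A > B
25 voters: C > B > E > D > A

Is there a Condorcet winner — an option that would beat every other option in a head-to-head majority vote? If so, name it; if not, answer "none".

C vs D: 64–55 for C.
C vs A: 80–39 for C.
C vs B: 72–47 for C.
C vs E: 90–29 for C.
C beats every other option head-to-head.

C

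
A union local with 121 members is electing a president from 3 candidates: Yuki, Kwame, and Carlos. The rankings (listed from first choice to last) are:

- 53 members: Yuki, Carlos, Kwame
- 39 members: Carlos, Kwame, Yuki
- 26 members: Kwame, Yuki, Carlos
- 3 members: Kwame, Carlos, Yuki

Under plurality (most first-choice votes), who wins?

First-place votes: Yuki 53, Kwame 29, Carlos 39.
Yuki has the most first-place votes.

Yuki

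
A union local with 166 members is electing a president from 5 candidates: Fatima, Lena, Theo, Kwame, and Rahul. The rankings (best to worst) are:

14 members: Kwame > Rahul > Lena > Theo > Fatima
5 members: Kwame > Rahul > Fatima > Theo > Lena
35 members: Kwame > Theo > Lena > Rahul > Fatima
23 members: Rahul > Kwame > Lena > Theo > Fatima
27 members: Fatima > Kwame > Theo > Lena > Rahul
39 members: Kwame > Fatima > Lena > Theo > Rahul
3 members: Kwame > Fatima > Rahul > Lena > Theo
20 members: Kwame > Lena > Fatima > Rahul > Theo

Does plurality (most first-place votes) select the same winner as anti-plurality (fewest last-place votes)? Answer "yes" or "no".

yes

Plurality — first-place votes: Fatima 27, Lena 0, Theo 0, Kwame 116, Rahul 23. Winner: Kwame.
Anti-plurality — last-place votes: Fatima 72, Lena 5, Theo 23, Kwame 0, Rahul 66. Winner: Kwame.
The two methods agree.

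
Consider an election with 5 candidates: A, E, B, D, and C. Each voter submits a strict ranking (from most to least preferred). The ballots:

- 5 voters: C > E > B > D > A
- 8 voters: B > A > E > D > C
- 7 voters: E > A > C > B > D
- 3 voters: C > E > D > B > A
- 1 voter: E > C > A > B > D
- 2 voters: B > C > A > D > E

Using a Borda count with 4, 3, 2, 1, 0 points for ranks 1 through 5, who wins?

A: 5·0 + 8·3 + 7·3 + 3·0 + 1·2 + 2·2 = 51
E: 5·3 + 8·2 + 7·4 + 3·3 + 1·4 + 2·0 = 72
B: 5·2 + 8·4 + 7·1 + 3·1 + 1·1 + 2·4 = 61
D: 5·1 + 8·1 + 7·0 + 3·2 + 1·0 + 2·1 = 21
C: 5·4 + 8·0 + 7·2 + 3·4 + 1·3 + 2·3 = 55
E has the highest Borda score (72).

E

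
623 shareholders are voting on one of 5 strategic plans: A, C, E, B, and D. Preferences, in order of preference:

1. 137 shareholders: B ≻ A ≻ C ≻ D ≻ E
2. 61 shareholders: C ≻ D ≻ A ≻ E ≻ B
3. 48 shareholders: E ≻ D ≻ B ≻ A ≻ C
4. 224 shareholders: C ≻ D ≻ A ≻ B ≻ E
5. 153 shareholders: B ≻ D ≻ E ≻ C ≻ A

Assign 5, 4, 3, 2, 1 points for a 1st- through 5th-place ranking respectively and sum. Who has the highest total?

D

A: 137·4 + 61·3 + 48·2 + 224·3 + 153·1 = 1652
C: 137·3 + 61·5 + 48·1 + 224·5 + 153·2 = 2190
E: 137·1 + 61·2 + 48·5 + 224·1 + 153·3 = 1182
B: 137·5 + 61·1 + 48·3 + 224·2 + 153·5 = 2103
D: 137·2 + 61·4 + 48·4 + 224·4 + 153·4 = 2218
D has the highest Borda score (2218).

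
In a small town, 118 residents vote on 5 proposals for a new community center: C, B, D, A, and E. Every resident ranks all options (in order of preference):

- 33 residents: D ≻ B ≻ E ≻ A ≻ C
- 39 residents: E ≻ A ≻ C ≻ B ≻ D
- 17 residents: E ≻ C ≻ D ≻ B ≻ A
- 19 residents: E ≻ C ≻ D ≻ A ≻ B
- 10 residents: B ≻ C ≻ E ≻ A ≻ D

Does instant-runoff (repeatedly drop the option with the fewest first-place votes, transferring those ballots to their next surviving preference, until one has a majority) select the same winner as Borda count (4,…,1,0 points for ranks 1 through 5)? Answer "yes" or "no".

Instant-runoff — R1 C 0, B 10, D 33, A 0, E 75 (E winner). Winner: E.
Borda — scores: C 216, B 195, D 204, A 179, E 386. Winner: E.
The two methods agree.

yes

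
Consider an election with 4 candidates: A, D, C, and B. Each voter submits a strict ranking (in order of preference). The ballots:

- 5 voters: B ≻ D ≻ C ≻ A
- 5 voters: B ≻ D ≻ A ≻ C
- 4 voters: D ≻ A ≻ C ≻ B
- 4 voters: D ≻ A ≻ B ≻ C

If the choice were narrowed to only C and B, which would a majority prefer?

B

Voters preferring C to B: 4; preferring B to C: 14.
B wins the head-to-head.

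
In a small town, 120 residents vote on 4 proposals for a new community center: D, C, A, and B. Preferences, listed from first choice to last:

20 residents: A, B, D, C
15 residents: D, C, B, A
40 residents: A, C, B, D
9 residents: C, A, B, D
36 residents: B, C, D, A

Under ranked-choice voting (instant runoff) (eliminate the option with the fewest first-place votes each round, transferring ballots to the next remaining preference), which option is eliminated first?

Round 1: D 15, C 9, A 60, B 36. Eliminate C.

C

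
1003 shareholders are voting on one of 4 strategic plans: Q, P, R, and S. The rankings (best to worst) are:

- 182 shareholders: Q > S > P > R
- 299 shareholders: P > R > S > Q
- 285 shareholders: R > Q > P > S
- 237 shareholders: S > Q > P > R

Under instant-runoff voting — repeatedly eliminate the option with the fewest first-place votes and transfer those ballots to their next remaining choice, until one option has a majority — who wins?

P

Round 1: Q 182, P 299, R 285, S 237. Eliminate Q.
Round 2: P 299, R 285, S 419. Eliminate R.
Round 3: P 584, S 419. P has a majority.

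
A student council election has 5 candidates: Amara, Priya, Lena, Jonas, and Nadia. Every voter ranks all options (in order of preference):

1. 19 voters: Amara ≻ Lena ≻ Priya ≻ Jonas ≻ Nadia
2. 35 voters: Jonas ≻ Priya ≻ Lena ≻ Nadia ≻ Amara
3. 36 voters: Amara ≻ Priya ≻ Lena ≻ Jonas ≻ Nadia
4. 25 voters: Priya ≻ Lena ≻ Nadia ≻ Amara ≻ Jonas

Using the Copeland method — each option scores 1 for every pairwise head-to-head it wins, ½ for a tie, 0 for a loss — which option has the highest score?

Priya

Amara: beats Jonas; loses to Priya, Lena, and Nadia → score 1.
Priya: beats Amara, Lena, Jonas, and Nadia → score 4.
Lena: beats Amara, Jonas, and Nadia; loses to Priya → score 3.
Jonas: beats Nadia; loses to Amara, Priya, and Lena → score 1.
Nadia: beats Amara; loses to Priya, Lena, and Jonas → score 1.
Priya has the best pairwise record.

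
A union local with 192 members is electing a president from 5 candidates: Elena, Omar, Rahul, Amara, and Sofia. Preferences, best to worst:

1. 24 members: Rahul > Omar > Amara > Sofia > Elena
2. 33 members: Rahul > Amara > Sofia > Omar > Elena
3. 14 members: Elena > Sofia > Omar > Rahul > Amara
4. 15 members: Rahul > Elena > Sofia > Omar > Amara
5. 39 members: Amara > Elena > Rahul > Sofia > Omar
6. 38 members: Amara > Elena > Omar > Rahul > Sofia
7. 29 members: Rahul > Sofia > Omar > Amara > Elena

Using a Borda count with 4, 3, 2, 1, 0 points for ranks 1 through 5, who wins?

Elena: 24·0 + 33·0 + 14·4 + 15·3 + 39·3 + 38·3 + 29·0 = 332
Omar: 24·3 + 33·1 + 14·2 + 15·1 + 39·0 + 38·2 + 29·2 = 282
Rahul: 24·4 + 33·4 + 14·1 + 15·4 + 39·2 + 38·1 + 29·4 = 534
Amara: 24·2 + 33·3 + 14·0 + 15·0 + 39·4 + 38·4 + 29·1 = 484
Sofia: 24·1 + 33·2 + 14·3 + 15·2 + 39·1 + 38·0 + 29·3 = 288
Rahul has the highest Borda score (534).

Rahul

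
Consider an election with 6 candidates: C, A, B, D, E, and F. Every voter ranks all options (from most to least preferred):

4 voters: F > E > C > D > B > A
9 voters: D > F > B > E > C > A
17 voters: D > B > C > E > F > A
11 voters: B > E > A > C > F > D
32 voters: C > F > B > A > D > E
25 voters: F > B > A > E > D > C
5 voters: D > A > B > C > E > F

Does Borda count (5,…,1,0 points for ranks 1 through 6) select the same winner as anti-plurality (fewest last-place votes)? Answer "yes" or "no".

Borda — scores: C 264, A 192, B 365, D 220, E 167, F 337. Winner: B.
Anti-plurality — last-place votes: C 25, A 30, B 0, D 11, E 32, F 5. Winner: B.
The two methods agree.

yes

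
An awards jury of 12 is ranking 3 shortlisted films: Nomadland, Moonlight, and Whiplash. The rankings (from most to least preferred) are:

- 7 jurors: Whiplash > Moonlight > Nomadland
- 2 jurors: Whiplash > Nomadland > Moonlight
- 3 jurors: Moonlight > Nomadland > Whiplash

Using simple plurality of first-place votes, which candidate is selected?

First-place votes: Nomadland 0, Moonlight 3, Whiplash 9.
Whiplash has the most first-place votes.

Whiplash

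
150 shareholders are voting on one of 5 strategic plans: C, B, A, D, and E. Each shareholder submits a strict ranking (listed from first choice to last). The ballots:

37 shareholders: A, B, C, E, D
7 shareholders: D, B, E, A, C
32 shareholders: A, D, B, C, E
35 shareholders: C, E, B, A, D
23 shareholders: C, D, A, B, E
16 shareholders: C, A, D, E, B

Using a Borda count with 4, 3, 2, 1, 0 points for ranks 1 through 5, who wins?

C: 37·2 + 7·0 + 32·1 + 35·4 + 23·4 + 16·4 = 402
B: 37·3 + 7·3 + 32·2 + 35·2 + 23·1 + 16·0 = 289
A: 37·4 + 7·1 + 32·4 + 35·1 + 23·2 + 16·3 = 412
D: 37·0 + 7·4 + 32·3 + 35·0 + 23·3 + 16·2 = 225
E: 37·1 + 7·2 + 32·0 + 35·3 + 23·0 + 16·1 = 172
A has the highest Borda score (412).

A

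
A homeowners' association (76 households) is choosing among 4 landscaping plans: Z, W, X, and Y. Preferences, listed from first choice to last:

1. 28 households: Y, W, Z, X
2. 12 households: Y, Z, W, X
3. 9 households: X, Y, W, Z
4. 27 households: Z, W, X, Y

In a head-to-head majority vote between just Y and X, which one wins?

Y

Voters preferring Y to X: 40; preferring X to Y: 36.
Y wins the head-to-head.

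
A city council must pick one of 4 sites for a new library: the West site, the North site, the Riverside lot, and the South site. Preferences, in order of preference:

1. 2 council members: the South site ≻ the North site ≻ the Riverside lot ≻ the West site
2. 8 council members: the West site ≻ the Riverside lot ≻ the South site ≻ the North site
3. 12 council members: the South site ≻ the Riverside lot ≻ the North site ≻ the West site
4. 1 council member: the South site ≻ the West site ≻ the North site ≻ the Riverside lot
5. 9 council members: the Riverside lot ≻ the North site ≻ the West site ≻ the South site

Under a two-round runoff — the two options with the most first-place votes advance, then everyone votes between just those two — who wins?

Round 1 first-place votes: the West site 8, the North site 0, the Riverside lot 9, the South site 15.
the South site and the Riverside lot advance.
Runoff: the South site is preferred to the Riverside lot by 15 voters; the Riverside lot by 17.
the Riverside lot wins the runoff.

the Riverside lot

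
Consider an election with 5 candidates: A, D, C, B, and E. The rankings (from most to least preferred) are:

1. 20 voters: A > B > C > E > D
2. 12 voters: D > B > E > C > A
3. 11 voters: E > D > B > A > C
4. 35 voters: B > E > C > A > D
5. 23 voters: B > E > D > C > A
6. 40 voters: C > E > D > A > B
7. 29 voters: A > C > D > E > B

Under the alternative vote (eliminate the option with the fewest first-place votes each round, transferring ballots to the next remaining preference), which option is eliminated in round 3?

C

Round 1: A 49, D 12, C 40, B 58, E 11. Eliminate E.
Round 2: A 49, D 23, C 40, B 58. Eliminate D.
Round 3: A 49, C 40, B 81. Eliminate C.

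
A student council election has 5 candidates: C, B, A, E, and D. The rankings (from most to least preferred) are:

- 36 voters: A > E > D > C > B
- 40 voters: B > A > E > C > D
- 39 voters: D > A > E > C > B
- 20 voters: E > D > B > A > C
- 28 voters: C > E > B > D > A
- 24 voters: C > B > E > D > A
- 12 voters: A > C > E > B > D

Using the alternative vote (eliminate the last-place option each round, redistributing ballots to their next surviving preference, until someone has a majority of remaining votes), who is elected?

Round 1: C 52, B 40, A 48, E 20, D 39. Eliminate E.
Round 2: C 52, B 40, A 48, D 59. Eliminate B.
Round 3: C 52, A 88, D 59. Eliminate C.
Round 4: A 88, D 111. D has a majority.

D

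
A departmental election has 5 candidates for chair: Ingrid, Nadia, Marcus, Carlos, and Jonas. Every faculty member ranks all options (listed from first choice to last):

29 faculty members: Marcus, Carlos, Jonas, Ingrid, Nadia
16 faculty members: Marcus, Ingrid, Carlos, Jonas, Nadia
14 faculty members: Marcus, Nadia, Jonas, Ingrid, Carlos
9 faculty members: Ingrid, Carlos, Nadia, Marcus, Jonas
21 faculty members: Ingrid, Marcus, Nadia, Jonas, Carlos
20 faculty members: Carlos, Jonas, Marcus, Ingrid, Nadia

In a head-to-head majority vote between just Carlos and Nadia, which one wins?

Voters preferring Carlos to Nadia: 74; preferring Nadia to Carlos: 35.
Carlos wins the head-to-head.

Carlos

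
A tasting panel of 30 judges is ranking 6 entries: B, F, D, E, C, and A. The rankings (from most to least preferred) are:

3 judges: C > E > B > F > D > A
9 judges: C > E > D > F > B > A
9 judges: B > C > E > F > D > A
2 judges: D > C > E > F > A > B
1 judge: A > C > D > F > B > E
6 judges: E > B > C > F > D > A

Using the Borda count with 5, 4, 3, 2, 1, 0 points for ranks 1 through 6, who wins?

C

B: 3·3 + 9·1 + 9·5 + 2·0 + 1·1 + 6·4 = 88
F: 3·2 + 9·2 + 9·2 + 2·2 + 1·2 + 6·2 = 60
D: 3·1 + 9·3 + 9·1 + 2·5 + 1·3 + 6·1 = 58
E: 3·4 + 9·4 + 9·3 + 2·3 + 1·0 + 6·5 = 111
C: 3·5 + 9·5 + 9·4 + 2·4 + 1·4 + 6·3 = 126
A: 3·0 + 9·0 + 9·0 + 2·1 + 1·5 + 6·0 = 7
C has the highest Borda score (126).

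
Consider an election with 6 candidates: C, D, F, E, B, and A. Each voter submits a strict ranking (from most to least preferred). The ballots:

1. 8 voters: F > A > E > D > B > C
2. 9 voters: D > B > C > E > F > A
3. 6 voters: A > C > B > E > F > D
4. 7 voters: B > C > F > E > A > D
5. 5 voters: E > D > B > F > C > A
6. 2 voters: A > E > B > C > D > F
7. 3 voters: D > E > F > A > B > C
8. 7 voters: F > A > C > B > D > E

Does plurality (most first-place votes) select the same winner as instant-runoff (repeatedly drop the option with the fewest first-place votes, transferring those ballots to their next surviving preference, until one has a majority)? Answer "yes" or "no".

Plurality — first-place votes: C 0, D 12, F 15, E 5, B 7, A 8. Winner: F.
Instant-runoff — R1 C 0, D 12, F 15, E 5, B 7, A 8 (C out); R2 D 12, F 15, E 5, B 7, A 8 (E out); R3 D 17, F 15, B 7, A 8 (B out); R4 D 17, F 22, A 8 (A out); R5 D 19, F 28 (F winner). Winner: F.
The two methods agree.

yes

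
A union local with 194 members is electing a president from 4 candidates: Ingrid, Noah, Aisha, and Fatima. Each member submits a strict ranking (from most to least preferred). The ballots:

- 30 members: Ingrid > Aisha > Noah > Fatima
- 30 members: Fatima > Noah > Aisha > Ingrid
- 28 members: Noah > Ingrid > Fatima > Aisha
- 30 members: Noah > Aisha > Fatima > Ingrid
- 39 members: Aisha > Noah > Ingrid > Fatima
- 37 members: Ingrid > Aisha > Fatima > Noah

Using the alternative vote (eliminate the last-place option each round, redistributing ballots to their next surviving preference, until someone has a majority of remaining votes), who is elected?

Round 1: Ingrid 67, Noah 58, Aisha 39, Fatima 30. Eliminate Fatima.
Round 2: Ingrid 67, Noah 88, Aisha 39. Eliminate Aisha.
Round 3: Ingrid 67, Noah 127. Noah has a majority.

Noah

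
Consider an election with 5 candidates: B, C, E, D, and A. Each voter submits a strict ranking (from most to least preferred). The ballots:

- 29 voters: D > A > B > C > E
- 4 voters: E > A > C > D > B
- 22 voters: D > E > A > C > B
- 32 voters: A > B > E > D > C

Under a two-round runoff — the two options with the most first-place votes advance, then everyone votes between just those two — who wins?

Round 1 first-place votes: B 0, C 0, E 4, D 51, A 32.
D and A advance.
Runoff: D is preferred to A by 51 voters; A by 36.
D wins the runoff.

D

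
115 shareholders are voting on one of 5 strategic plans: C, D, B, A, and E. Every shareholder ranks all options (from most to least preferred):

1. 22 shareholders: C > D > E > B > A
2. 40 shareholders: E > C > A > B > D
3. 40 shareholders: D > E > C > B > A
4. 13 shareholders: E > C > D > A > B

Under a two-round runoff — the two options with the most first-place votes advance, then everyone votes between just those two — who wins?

D

Round 1 first-place votes: C 22, D 40, B 0, A 0, E 53.
E and D advance.
Runoff: E is preferred to D by 53 voters; D by 62.
D wins the runoff.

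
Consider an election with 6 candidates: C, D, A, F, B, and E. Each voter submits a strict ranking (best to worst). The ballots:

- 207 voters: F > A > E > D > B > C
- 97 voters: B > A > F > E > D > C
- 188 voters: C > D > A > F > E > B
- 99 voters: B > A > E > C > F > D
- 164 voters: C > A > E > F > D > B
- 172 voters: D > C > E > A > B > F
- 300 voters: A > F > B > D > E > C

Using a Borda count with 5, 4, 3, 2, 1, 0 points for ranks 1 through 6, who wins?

C: 207·0 + 97·0 + 188·5 + 99·2 + 164·5 + 172·4 + 300·0 = 2646
D: 207·2 + 97·1 + 188·4 + 99·0 + 164·1 + 172·5 + 300·2 = 2887
A: 207·4 + 97·4 + 188·3 + 99·4 + 164·4 + 172·2 + 300·5 = 4676
F: 207·5 + 97·3 + 188·2 + 99·1 + 164·2 + 172·0 + 300·4 = 3329
B: 207·1 + 97·5 + 188·0 + 99·5 + 164·0 + 172·1 + 300·3 = 2259
E: 207·3 + 97·2 + 188·1 + 99·3 + 164·3 + 172·3 + 300·1 = 2608
A has the highest Borda score (4676).

A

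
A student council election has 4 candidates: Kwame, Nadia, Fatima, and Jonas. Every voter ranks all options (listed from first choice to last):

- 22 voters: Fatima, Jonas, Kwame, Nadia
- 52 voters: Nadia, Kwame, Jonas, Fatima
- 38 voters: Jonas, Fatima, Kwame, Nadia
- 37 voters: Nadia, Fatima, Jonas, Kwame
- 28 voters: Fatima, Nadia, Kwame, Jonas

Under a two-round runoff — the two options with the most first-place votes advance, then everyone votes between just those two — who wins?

Nadia

Round 1 first-place votes: Kwame 0, Nadia 89, Fatima 50, Jonas 38.
Nadia and Fatima advance.
Runoff: Nadia is preferred to Fatima by 89 voters; Fatima by 88.
Nadia wins the runoff.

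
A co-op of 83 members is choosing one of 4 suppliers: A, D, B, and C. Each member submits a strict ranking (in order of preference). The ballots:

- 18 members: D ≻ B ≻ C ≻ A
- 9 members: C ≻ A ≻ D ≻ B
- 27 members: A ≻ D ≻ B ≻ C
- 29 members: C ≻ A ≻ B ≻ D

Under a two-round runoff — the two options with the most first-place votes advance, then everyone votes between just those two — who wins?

Round 1 first-place votes: A 27, D 18, B 0, C 38.
C and A advance.
Runoff: C is preferred to A by 56 voters; A by 27.
C wins the runoff.

C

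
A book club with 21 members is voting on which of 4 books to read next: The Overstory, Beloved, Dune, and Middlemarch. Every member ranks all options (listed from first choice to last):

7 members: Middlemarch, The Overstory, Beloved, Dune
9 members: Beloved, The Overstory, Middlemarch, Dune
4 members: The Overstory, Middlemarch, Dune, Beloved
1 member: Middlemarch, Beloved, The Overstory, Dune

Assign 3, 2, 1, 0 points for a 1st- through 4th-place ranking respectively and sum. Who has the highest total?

The Overstory

The Overstory: 7·2 + 9·2 + 4·3 + 1·1 = 45
Beloved: 7·1 + 9·3 + 4·0 + 1·2 = 36
Dune: 7·0 + 9·0 + 4·1 + 1·0 = 4
Middlemarch: 7·3 + 9·1 + 4·2 + 1·3 = 41
The Overstory has the highest Borda score (45).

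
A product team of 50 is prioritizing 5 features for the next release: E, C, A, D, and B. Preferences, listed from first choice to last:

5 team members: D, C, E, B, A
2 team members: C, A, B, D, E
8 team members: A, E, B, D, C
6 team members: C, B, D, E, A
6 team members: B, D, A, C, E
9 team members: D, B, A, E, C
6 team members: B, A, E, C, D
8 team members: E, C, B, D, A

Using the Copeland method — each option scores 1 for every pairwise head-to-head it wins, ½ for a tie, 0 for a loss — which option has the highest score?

B

E: beats C; loses to A, D, and B → score 1.
C: loses to E, A, D, and B → score 0.
A: beats E and C; loses to D and B → score 2.
D: beats E, C, and A; loses to B → score 3.
B: beats E, C, A, and D → score 4.
B has the best pairwise record.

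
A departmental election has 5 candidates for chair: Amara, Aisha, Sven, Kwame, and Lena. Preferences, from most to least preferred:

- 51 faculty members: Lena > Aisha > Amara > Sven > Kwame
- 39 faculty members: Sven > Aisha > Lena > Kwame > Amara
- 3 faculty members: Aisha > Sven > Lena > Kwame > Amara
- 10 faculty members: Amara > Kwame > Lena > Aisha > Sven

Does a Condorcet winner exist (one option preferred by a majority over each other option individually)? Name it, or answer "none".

Lena

Lena vs Amara: 93–10 for Lena.
Lena vs Aisha: 61–42 for Lena.
Lena vs Sven: 61–42 for Lena.
Lena vs Kwame: 93–10 for Lena.
Lena beats every other option head-to-head.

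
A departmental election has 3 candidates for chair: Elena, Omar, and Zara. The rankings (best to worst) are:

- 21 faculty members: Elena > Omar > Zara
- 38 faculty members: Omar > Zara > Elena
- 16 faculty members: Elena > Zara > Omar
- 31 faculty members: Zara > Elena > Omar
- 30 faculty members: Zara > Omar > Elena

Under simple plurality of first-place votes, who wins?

First-place votes: Elena 37, Omar 38, Zara 61.
Zara has the most first-place votes.

Zara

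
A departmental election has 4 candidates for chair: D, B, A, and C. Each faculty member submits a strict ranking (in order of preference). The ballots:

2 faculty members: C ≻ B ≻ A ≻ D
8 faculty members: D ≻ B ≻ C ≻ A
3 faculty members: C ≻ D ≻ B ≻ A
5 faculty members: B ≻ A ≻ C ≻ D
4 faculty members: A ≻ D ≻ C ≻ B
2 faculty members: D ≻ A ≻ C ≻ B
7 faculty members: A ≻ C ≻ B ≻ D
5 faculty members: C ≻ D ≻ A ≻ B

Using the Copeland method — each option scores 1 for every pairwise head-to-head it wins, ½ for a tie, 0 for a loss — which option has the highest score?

C

D: beats B; ties A; loses to C → score 1.5.
B: ties A; loses to D and C → score 0.5.
A: ties D, B, and C → score 1.5.
C: beats D and B; ties A → score 2.5.
C has the best pairwise record.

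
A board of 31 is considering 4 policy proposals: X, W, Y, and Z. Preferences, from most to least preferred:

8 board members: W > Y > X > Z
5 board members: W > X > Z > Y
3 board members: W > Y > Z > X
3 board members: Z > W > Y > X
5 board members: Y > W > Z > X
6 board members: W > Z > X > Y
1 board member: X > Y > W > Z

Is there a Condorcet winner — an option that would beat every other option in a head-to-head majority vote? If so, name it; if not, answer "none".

W vs X: 30–1 for W.
W vs Y: 25–6 for W.
W vs Z: 28–3 for W.
W beats every other option head-to-head.

W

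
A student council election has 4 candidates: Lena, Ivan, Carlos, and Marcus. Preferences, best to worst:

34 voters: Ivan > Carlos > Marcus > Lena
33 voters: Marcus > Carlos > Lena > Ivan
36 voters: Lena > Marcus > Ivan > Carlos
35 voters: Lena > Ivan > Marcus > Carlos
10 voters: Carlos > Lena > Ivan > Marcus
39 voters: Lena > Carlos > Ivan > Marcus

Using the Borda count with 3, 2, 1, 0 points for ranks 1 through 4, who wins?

Lena

Lena: 34·0 + 33·1 + 36·3 + 35·3 + 10·2 + 39·3 = 383
Ivan: 34·3 + 33·0 + 36·1 + 35·2 + 10·1 + 39·1 = 257
Carlos: 34·2 + 33·2 + 36·0 + 35·0 + 10·3 + 39·2 = 242
Marcus: 34·1 + 33·3 + 36·2 + 35·1 + 10·0 + 39·0 = 240
Lena has the highest Borda score (383).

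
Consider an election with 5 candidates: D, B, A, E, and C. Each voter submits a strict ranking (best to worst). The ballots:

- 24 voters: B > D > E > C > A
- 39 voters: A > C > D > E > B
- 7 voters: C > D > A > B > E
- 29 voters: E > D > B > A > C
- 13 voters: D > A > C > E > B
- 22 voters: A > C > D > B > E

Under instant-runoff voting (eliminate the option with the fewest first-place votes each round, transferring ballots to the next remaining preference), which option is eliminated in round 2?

Round 1: D 13, B 24, A 61, E 29, C 7. Eliminate C.
Round 2: D 20, B 24, A 61, E 29. Eliminate D.

D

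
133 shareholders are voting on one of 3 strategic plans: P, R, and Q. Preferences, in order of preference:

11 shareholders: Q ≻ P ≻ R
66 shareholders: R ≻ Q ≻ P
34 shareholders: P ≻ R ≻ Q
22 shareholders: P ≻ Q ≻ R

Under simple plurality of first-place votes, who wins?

First-place votes: P 56, R 66, Q 11.
R has the most first-place votes.

R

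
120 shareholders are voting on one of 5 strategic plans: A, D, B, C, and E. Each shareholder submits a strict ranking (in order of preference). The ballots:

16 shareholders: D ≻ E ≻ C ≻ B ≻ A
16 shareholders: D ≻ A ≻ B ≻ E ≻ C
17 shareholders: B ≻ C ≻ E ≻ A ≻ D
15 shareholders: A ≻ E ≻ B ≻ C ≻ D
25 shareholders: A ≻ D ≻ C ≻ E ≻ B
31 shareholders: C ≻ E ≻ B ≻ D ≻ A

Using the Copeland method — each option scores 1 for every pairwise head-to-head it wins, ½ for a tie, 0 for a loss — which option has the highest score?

C

A: loses to D, B, C, and E → score 0.
D: beats A; loses to B, C, and E → score 1.
B: beats A and D; loses to C and E → score 2.
C: beats A, D, B, and E → score 4.
E: beats A, D, and B; loses to C → score 3.
C has the best pairwise record.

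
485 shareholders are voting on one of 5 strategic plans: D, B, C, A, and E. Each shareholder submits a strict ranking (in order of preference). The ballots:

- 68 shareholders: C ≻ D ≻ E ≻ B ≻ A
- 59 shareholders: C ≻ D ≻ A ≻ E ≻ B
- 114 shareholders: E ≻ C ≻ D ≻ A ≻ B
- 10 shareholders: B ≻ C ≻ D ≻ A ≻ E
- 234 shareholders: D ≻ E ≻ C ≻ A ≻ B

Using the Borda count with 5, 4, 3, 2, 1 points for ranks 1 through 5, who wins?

D

D: 68·4 + 59·4 + 114·3 + 10·3 + 234·5 = 2050
B: 68·2 + 59·1 + 114·1 + 10·5 + 234·1 = 593
C: 68·5 + 59·5 + 114·4 + 10·4 + 234·3 = 1833
A: 68·1 + 59·3 + 114·2 + 10·2 + 234·2 = 961
E: 68·3 + 59·2 + 114·5 + 10·1 + 234·4 = 1838
D has the highest Borda score (2050).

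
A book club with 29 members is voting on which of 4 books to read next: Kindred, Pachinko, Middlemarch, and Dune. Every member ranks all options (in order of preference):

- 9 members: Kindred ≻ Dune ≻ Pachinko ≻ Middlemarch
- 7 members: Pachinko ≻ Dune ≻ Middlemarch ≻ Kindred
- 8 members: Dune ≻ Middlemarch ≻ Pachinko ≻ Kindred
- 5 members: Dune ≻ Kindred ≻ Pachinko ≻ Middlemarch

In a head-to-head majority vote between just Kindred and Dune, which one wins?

Voters preferring Kindred to Dune: 9; preferring Dune to Kindred: 20.
Dune wins the head-to-head.

Dune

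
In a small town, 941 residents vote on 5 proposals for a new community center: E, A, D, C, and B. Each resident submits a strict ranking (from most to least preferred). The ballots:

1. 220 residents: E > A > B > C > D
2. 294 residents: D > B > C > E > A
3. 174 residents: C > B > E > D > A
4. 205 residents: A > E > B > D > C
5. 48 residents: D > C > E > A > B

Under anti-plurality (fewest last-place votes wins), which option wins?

Last-place votes: E 0, A 468, D 220, C 205, B 48.
E is ranked last by the fewest voters, so E wins.

E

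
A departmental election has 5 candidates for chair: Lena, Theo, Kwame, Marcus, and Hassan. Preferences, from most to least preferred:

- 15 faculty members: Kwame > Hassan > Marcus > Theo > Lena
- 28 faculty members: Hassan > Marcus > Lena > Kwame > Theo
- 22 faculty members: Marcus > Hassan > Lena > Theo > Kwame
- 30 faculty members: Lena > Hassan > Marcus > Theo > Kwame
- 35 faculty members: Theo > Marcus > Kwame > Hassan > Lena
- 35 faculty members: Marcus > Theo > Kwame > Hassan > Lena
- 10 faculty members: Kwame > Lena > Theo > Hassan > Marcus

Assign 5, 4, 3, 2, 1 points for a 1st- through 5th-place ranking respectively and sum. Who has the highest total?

Marcus

Lena: 15·1 + 28·3 + 22·3 + 30·5 + 35·1 + 35·1 + 10·4 = 425
Theo: 15·2 + 28·1 + 22·2 + 30·2 + 35·5 + 35·4 + 10·3 = 507
Kwame: 15·5 + 28·2 + 22·1 + 30·1 + 35·3 + 35·3 + 10·5 = 443
Marcus: 15·3 + 28·4 + 22·5 + 30·3 + 35·4 + 35·5 + 10·1 = 682
Hassan: 15·4 + 28·5 + 22·4 + 30·4 + 35·2 + 35·2 + 10·2 = 568
Marcus has the highest Borda score (682).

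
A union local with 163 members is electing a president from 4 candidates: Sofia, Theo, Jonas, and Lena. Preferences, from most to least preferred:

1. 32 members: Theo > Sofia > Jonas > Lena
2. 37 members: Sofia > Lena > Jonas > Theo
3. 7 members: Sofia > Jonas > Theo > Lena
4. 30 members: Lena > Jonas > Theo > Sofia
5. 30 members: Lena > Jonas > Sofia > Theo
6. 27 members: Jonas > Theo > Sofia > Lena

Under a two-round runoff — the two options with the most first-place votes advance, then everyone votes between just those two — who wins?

Sofia

Round 1 first-place votes: Sofia 44, Theo 32, Jonas 27, Lena 60.
Lena and Sofia advance.
Runoff: Lena is preferred to Sofia by 60 voters; Sofia by 103.
Sofia wins the runoff.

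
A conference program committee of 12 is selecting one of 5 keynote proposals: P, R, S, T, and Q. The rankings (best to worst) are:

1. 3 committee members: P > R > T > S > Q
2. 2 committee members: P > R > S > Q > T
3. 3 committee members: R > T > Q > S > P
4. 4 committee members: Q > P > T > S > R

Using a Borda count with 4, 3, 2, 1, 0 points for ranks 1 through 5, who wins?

P: 3·4 + 2·4 + 3·0 + 4·3 = 32
R: 3·3 + 2·3 + 3·4 + 4·0 = 27
S: 3·1 + 2·2 + 3·1 + 4·1 = 14
T: 3·2 + 2·0 + 3·3 + 4·2 = 23
Q: 3·0 + 2·1 + 3·2 + 4·4 = 24
P has the highest Borda score (32).

P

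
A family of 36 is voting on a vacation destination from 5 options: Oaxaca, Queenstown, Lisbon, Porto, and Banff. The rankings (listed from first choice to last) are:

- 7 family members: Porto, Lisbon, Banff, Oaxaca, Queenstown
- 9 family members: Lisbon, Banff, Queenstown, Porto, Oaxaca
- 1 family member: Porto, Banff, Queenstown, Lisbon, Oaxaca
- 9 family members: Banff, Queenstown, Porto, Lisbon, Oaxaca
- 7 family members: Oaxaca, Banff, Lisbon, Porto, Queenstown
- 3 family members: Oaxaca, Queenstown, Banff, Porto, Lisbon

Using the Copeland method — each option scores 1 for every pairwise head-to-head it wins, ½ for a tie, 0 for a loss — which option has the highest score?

Oaxaca: loses to Queenstown, Lisbon, Porto, and Banff → score 0.
Queenstown: beats Oaxaca and Porto; loses to Lisbon and Banff → score 2.
Lisbon: beats Oaxaca and Queenstown; loses to Porto and Banff → score 2.
Porto: beats Oaxaca and Lisbon; loses to Queenstown and Banff → score 2.
Banff: beats Oaxaca, Queenstown, Lisbon, and Porto → score 4.
Banff has the best pairwise record.

Banff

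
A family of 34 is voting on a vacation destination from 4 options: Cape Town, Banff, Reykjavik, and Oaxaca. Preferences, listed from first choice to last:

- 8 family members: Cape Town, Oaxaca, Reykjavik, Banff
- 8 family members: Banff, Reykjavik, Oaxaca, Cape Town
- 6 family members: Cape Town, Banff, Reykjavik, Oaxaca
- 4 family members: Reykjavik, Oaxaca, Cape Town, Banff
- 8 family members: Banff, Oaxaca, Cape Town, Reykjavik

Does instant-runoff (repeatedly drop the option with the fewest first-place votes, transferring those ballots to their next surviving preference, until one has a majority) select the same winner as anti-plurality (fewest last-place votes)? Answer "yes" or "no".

Instant-runoff — R1 Cape Town 14, Banff 16, Reykjavik 4, Oaxaca 0 (Oaxaca out); R2 Cape Town 14, Banff 16, Reykjavik 4 (Reykjavik out); R3 Cape Town 18, Banff 16 (Cape Town winner). Winner: Cape Town.
Anti-plurality — last-place votes: Cape Town 8, Banff 12, Reykjavik 8, Oaxaca 6. Winner: Oaxaca.
The two methods disagree.

no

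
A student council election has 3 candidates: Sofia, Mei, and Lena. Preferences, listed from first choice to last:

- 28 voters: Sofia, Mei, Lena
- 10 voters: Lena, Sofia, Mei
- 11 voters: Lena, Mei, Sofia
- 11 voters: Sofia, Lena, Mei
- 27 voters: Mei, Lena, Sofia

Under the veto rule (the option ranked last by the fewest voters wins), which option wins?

Mei

Last-place votes: Sofia 38, Mei 21, Lena 28.
Mei is ranked last by the fewest voters, so Mei wins.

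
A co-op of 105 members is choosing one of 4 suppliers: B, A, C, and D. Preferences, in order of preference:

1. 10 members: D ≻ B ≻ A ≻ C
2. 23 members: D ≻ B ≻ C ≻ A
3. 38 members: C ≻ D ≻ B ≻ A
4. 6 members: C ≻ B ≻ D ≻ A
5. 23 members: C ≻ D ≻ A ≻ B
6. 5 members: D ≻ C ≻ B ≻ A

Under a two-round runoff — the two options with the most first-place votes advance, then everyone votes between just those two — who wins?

Round 1 first-place votes: B 0, A 0, C 67, D 38.
C and D advance.
Runoff: C is preferred to D by 67 voters; D by 38.
C wins the runoff.

C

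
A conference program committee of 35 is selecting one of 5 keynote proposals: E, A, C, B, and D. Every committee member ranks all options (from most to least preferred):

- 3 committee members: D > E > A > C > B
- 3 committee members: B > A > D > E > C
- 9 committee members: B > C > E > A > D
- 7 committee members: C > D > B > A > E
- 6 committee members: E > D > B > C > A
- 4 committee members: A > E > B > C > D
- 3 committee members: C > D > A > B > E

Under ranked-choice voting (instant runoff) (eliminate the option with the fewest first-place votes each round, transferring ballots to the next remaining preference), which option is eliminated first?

D

Round 1: E 6, A 4, C 10, B 12, D 3. Eliminate D.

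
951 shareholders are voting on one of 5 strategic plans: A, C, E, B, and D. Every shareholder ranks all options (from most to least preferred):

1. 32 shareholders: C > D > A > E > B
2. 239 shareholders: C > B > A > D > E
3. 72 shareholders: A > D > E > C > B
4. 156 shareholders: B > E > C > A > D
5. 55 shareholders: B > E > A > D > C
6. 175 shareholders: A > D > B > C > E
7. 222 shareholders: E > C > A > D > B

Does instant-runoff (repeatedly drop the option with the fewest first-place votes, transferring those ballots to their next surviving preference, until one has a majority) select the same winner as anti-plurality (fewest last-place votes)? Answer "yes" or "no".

Instant-runoff — R1 A 247, C 271, E 222, B 211, D 0 (D out); R2 A 247, C 271, E 222, B 211 (B out); R3 A 247, C 271, E 433 (A out); R4 C 446, E 505 (E winner). Winner: E.
Anti-plurality — last-place votes: A 0, C 55, E 414, B 326, D 156. Winner: A.
The two methods disagree.

no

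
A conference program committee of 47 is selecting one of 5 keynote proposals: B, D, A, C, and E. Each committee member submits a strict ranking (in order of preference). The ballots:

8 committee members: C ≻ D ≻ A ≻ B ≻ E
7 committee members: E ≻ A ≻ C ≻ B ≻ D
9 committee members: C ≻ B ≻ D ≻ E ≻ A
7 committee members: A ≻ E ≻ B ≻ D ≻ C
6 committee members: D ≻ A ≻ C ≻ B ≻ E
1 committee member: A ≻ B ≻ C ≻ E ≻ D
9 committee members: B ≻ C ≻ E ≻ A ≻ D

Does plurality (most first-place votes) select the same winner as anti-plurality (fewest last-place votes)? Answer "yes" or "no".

no

Plurality — first-place votes: B 9, D 6, A 8, C 17, E 7. Winner: C.
Anti-plurality — last-place votes: B 0, D 17, A 9, C 7, E 14. Winner: B.
The two methods disagree.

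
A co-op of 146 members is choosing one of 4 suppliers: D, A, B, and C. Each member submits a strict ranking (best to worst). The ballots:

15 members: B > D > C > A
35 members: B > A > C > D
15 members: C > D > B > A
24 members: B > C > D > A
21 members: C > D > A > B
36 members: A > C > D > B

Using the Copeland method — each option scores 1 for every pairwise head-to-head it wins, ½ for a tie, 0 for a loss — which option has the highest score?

B

D: beats A; loses to B and C → score 1.
A: loses to D, B, and C → score 0.
B: beats D, A, and C → score 3.
C: beats D and A; loses to B → score 2.
B has the best pairwise record.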